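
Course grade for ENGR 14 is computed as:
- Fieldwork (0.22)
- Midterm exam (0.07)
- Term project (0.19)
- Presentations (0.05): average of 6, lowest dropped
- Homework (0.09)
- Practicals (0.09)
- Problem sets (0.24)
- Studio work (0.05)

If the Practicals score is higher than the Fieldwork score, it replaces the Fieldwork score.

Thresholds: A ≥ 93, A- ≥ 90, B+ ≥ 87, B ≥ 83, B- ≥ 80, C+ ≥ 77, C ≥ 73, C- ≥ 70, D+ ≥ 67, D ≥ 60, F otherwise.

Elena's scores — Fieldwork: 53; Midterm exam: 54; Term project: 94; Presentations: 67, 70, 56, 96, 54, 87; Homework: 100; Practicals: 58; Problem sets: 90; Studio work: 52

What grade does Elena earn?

Presentations: drop 54 → average of remaining 5 = 376/5 = 75.2
Practicals (58) > Fieldwork (53), so Fieldwork counts as 58.
Weighted total:
  Fieldwork 58 × 0.22 = 12.76
  Midterm exam 54 × 0.07 = 3.78
  Term project 94 × 0.19 = 17.86
  Presentations 75.2 × 0.05 = 3.76
  Homework 100 × 0.09 = 9
  Practicals 58 × 0.09 = 5.22
  Problem sets 90 × 0.24 = 21.6
  Studio work 52 × 0.05 = 2.6
Sum = 76.58
76.58 is ≥ 73 and < 77 → C

C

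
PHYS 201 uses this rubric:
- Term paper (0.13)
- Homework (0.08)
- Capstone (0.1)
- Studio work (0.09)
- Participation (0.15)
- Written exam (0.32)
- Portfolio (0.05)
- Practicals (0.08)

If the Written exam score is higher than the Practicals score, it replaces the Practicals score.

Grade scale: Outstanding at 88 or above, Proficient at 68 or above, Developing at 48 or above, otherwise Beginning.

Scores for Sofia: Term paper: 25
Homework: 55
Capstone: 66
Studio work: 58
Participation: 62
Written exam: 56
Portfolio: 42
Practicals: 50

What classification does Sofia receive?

Written exam (56) > Practicals (50), so Practicals counts as 56.
Weighted total:
  Term paper 25 × 0.13 = 3.25
  Homework 55 × 0.08 = 4.4
  Capstone 66 × 0.1 = 6.6
  Studio work 58 × 0.09 = 5.22
  Participation 62 × 0.15 = 9.3
  Written exam 56 × 0.32 = 17.92
  Portfolio 42 × 0.05 = 2.1
  Practicals 56 × 0.08 = 4.48
Sum = 53.27
53.27 is ≥ 48 and < 68 → Developing

Developing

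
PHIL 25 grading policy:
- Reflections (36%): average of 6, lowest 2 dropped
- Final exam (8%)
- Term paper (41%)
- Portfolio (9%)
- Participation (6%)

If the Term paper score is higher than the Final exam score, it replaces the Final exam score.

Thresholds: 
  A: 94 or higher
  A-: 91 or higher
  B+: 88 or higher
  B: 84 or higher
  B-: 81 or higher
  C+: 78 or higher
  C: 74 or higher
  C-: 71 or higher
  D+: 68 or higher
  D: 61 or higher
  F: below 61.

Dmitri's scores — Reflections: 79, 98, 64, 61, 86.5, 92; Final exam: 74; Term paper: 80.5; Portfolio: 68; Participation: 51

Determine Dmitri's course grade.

Reflections: drop 61, 64 → average of remaining 4 = 355.5/4 = 88.875
Term paper (80.5) > Final exam (74), so Final exam counts as 80.5.
Weighted total:
  Reflections 88.875 × 0.36 = 31.995
  Final exam 80.5 × 0.08 = 6.44
  Term paper 80.5 × 0.41 = 33.005
  Portfolio 68 × 0.09 = 6.12
  Participation 51 × 0.06 = 3.06
Sum = 80.62
80.62 is ≥ 78 and < 81 → C+

C+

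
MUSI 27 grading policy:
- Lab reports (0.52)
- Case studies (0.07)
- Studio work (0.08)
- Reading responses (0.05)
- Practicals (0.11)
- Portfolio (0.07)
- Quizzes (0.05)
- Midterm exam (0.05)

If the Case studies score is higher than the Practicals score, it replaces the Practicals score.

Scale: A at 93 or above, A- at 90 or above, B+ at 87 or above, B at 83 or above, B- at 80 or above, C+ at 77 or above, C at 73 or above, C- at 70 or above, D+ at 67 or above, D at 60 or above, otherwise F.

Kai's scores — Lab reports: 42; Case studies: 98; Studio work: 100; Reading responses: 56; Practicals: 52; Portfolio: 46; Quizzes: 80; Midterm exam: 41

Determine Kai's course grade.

F

Case studies (98) > Practicals (52), so Practicals counts as 98.
Weighted total:
  Lab reports 42 × 0.52 = 21.84
  Case studies 98 × 0.07 = 6.86
  Studio work 100 × 0.08 = 8
  Reading responses 56 × 0.05 = 2.8
  Practicals 98 × 0.11 = 10.78
  Portfolio 46 × 0.07 = 3.22
  Quizzes 80 × 0.05 = 4
  Midterm exam 41 × 0.05 = 2.05
Sum = 59.55
59.55 < 60 → F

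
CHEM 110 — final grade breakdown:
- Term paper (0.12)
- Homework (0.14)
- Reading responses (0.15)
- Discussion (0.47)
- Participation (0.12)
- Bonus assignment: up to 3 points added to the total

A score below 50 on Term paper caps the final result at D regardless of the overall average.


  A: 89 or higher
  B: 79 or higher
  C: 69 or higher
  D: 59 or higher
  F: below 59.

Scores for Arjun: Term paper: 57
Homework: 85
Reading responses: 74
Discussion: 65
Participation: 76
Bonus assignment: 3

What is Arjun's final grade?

Term paper score 57 ≥ 50: minimum met.
Weighted total:
  Term paper 57 × 0.12 = 6.84
  Homework 85 × 0.14 = 11.9
  Reading responses 74 × 0.15 = 11.1
  Discussion 65 × 0.47 = 30.55
  Participation 76 × 0.12 = 9.12
Sum = 69.51
Bonus assignment: 69.51 + 3 = 72.51
72.51 is ≥ 69 and < 79 → C

C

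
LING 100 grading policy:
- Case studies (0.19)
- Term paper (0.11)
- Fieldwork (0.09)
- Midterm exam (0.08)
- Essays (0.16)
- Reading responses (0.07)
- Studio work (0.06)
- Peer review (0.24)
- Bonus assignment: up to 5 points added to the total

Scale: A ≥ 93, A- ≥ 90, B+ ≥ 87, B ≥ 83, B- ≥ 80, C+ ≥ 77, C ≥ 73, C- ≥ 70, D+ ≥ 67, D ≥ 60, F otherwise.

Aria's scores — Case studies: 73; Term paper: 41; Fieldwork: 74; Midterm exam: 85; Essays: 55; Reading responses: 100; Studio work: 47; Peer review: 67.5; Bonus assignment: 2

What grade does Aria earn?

Weighted total:
  Case studies 73 × 0.19 = 13.87
  Term paper 41 × 0.11 = 4.51
  Fieldwork 74 × 0.09 = 6.66
  Midterm exam 85 × 0.08 = 6.8
  Essays 55 × 0.16 = 8.8
  Reading responses 100 × 0.07 = 7
  Studio work 47 × 0.06 = 2.82
  Peer review 67.5 × 0.24 = 16.2
Sum = 66.66
Bonus assignment: 66.66 + 2 = 68.66
68.66 is ≥ 67 and < 70 → D+

D+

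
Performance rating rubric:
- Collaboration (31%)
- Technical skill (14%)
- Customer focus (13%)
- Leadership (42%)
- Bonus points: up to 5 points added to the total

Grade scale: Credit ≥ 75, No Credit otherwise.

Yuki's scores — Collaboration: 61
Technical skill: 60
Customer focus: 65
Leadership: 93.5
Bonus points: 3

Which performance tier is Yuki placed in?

Credit

Weighted total:
  Collaboration 61 × 0.31 = 18.91
  Technical skill 60 × 0.14 = 8.4
  Customer focus 65 × 0.13 = 8.45
  Leadership 93.5 × 0.42 = 39.27
Sum = 75.03
Bonus points: 75.03 + 3 = 78.03
78.03 ≥ 75 → Credit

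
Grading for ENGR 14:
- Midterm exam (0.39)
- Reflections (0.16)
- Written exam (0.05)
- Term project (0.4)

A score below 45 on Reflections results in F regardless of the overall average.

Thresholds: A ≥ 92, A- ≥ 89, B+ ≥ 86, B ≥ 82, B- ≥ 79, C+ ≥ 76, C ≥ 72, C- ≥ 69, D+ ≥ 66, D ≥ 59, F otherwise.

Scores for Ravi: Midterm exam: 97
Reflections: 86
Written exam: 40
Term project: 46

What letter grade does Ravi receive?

Reflections score 86 ≥ 45: minimum met.
Weighted total:
  Midterm exam 97 × 0.39 = 37.83
  Reflections 86 × 0.16 = 13.76
  Written exam 40 × 0.05 = 2
  Term project 46 × 0.4 = 18.4
Sum = 71.99
71.99 is ≥ 69 and < 72 → C-

C-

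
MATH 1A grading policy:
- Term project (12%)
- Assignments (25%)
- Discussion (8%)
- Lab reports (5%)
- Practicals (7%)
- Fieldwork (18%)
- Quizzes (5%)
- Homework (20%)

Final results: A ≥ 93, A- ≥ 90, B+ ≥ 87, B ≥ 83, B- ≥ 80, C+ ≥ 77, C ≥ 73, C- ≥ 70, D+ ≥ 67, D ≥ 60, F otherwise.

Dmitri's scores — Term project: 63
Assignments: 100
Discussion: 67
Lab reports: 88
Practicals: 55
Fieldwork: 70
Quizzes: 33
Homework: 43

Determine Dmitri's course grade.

Weighted total:
  Term project 63 × 0.12 = 7.56
  Assignments 100 × 0.25 = 25
  Discussion 67 × 0.08 = 5.36
  Lab reports 88 × 0.05 = 4.4
  Practicals 55 × 0.07 = 3.85
  Fieldwork 70 × 0.18 = 12.6
  Quizzes 33 × 0.05 = 1.65
  Homework 43 × 0.2 = 8.6
Sum = 69.02
69.02 is ≥ 67 and < 70 → D+

D+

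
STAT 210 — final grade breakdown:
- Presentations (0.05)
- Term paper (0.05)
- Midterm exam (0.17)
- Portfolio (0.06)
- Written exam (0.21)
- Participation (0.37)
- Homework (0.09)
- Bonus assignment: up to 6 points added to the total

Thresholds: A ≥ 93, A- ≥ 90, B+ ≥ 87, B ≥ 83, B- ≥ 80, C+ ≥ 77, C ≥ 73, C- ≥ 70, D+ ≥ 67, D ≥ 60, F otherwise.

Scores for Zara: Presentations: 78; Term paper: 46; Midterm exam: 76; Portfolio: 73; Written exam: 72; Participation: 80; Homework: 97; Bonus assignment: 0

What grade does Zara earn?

Weighted total:
  Presentations 78 × 0.05 = 3.9
  Term paper 46 × 0.05 = 2.3
  Midterm exam 76 × 0.17 = 12.92
  Portfolio 73 × 0.06 = 4.38
  Written exam 72 × 0.21 = 15.12
  Participation 80 × 0.37 = 29.6
  Homework 97 × 0.09 = 8.73
Sum = 76.95
Bonus assignment: 76.95 + 0 = 76.95
76.95 is ≥ 73 and < 77 → C

C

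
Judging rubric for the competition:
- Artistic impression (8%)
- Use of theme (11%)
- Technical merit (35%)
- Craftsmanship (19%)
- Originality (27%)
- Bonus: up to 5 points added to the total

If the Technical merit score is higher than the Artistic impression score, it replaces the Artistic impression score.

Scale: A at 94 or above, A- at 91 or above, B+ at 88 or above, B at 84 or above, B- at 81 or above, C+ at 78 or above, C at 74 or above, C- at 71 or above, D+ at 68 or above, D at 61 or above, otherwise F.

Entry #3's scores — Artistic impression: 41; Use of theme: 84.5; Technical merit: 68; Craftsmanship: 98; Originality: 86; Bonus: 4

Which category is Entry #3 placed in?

B

Technical merit (68) > Artistic impression (41), so Artistic impression counts as 68.
Weighted total:
  Artistic impression 68 × 0.08 = 5.44
  Use of theme 84.5 × 0.11 = 9.295
  Technical merit 68 × 0.35 = 23.8
  Craftsmanship 98 × 0.19 = 18.62
  Originality 86 × 0.27 = 23.22
Sum = 80.375
Bonus: 80.375 + 4 = 84.375
84.375 is ≥ 84 and < 88 → B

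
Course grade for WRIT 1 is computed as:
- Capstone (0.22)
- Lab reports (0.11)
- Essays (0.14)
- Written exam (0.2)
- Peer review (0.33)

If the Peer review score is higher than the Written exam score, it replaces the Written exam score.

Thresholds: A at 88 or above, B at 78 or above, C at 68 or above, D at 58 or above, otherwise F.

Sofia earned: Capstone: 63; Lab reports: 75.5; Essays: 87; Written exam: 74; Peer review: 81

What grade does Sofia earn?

Peer review (81) > Written exam (74), so Written exam counts as 81.
Weighted total:
  Capstone 63 × 0.22 = 13.86
  Lab reports 75.5 × 0.11 = 8.305
  Essays 87 × 0.14 = 12.18
  Written exam 81 × 0.2 = 16.2
  Peer review 81 × 0.33 = 26.73
Sum = 77.275
77.275 is ≥ 68 and < 78 → C

C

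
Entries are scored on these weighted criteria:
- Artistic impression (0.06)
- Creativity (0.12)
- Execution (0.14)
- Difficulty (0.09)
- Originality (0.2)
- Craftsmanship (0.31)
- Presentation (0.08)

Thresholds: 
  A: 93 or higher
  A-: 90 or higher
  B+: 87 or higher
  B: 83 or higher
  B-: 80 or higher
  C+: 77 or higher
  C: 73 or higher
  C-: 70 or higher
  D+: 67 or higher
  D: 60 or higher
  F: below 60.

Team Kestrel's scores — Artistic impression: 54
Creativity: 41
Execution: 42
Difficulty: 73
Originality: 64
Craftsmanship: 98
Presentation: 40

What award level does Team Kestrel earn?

D

Weighted total:
  Artistic impression 54 × 0.06 = 3.24
  Creativity 41 × 0.12 = 4.92
  Execution 42 × 0.14 = 5.88
  Difficulty 73 × 0.09 = 6.57
  Originality 64 × 0.2 = 12.8
  Craftsmanship 98 × 0.31 = 30.38
  Presentation 40 × 0.08 = 3.2
Sum = 66.99
66.99 is ≥ 60 and < 67 → D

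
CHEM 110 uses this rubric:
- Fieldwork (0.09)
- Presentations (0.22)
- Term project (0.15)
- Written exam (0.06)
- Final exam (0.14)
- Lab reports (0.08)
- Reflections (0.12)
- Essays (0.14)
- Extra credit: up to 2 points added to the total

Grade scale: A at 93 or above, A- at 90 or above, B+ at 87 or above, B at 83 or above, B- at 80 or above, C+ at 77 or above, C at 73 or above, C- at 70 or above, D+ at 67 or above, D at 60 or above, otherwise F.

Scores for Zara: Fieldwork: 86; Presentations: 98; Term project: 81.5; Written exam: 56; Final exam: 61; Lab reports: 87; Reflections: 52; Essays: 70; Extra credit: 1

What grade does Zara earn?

Weighted total:
  Fieldwork 86 × 0.09 = 7.74
  Presentations 98 × 0.22 = 21.56
  Term project 81.5 × 0.15 = 12.225
  Written exam 56 × 0.06 = 3.36
  Final exam 61 × 0.14 = 8.54
  Lab reports 87 × 0.08 = 6.96
  Reflections 52 × 0.12 = 6.24
  Essays 70 × 0.14 = 9.8
Sum = 76.425
Extra credit: 76.425 + 1 = 77.425
77.425 is ≥ 77 and < 80 → C+

C+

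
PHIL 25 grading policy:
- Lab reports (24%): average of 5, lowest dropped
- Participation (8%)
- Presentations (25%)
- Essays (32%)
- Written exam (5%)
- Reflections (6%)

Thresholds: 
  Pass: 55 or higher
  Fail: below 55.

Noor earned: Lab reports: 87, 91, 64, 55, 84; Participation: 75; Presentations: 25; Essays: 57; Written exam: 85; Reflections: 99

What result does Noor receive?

Pass

Lab reports: drop 55 → average of remaining 4 = 326/4 = 81.5
Weighted total:
  Lab reports 81.5 × 0.24 = 19.56
  Participation 75 × 0.08 = 6
  Presentations 25 × 0.25 = 6.25
  Essays 57 × 0.32 = 18.24
  Written exam 85 × 0.05 = 4.25
  Reflections 99 × 0.06 = 5.94
Sum = 60.24
60.24 ≥ 55 → Pass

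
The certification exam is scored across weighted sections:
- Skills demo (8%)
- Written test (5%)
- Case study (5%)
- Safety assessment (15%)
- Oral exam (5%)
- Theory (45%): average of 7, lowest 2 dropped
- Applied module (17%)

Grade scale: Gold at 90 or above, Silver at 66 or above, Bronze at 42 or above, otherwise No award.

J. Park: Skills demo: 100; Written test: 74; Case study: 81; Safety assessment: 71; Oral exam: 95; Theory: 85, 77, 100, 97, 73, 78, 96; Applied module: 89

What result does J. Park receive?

Theory: drop 73, 77 → average of remaining 5 = 456/5 = 91.2
Weighted total:
  Skills demo 100 × 0.08 = 8
  Written test 74 × 0.05 = 3.7
  Case study 81 × 0.05 = 4.05
  Safety assessment 71 × 0.15 = 10.65
  Oral exam 95 × 0.05 = 4.75
  Theory 91.2 × 0.45 = 41.04
  Applied module 89 × 0.17 = 15.13
Sum = 87.32
87.32 is ≥ 66 and < 90 → Silver

Silver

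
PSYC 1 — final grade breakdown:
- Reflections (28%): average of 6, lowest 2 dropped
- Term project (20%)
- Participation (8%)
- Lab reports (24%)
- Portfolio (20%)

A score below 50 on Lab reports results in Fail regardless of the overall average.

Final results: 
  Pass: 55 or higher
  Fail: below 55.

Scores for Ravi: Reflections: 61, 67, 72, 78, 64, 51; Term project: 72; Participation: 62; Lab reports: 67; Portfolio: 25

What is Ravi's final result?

Reflections: drop 51, 61 → average of remaining 4 = 281/4 = 70.25
Lab reports score 67 ≥ 50: minimum met.
Weighted total:
  Reflections 70.25 × 0.28 = 19.67
  Term project 72 × 0.2 = 14.4
  Participation 62 × 0.08 = 4.96
  Lab reports 67 × 0.24 = 16.08
  Portfolio 25 × 0.2 = 5
Sum = 60.11
60.11 ≥ 55 → Pass

Pass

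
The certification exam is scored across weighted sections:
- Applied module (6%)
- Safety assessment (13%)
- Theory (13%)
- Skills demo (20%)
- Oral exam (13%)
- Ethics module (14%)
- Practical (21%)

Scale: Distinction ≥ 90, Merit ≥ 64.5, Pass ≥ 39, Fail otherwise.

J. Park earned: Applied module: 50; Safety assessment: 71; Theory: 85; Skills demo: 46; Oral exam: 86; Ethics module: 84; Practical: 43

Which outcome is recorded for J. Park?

Weighted total:
  Applied module 50 × 0.06 = 3
  Safety assessment 71 × 0.13 = 9.23
  Theory 85 × 0.13 = 11.05
  Skills demo 46 × 0.2 = 9.2
  Oral exam 86 × 0.13 = 11.18
  Ethics module 84 × 0.14 = 11.76
  Practical 43 × 0.21 = 9.03
Sum = 64.45
64.45 is ≥ 39 and < 64.5 → Pass

Pass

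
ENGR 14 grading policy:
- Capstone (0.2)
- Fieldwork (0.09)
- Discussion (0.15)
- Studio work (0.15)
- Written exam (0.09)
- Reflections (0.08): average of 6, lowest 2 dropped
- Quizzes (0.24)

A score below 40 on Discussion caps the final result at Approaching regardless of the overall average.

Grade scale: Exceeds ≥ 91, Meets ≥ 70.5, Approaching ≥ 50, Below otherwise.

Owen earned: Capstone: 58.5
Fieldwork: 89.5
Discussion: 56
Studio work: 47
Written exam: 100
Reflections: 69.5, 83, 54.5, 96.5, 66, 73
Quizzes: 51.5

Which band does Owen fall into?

Reflections: drop 54.5, 66 → average of remaining 4 = 322/4 = 80.5
Discussion score 56 ≥ 40: minimum met.
Weighted total:
  Capstone 58.5 × 0.2 = 11.7
  Fieldwork 89.5 × 0.09 = 8.055
  Discussion 56 × 0.15 = 8.4
  Studio work 47 × 0.15 = 7.05
  Written exam 100 × 0.09 = 9
  Reflections 80.5 × 0.08 = 6.44
  Quizzes 51.5 × 0.24 = 12.36
Sum = 63.005
63.005 is ≥ 50 and < 70.5 → Approaching

Approaching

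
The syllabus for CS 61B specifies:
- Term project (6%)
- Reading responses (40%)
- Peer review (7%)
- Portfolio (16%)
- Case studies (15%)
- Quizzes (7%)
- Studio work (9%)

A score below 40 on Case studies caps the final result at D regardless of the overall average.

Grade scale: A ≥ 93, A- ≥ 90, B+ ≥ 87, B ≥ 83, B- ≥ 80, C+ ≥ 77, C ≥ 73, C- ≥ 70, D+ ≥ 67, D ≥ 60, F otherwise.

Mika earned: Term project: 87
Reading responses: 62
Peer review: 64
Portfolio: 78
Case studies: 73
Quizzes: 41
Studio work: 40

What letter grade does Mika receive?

D

Case studies score 73 ≥ 40: minimum met.
Weighted total:
  Term project 87 × 0.06 = 5.22
  Reading responses 62 × 0.4 = 24.8
  Peer review 64 × 0.07 = 4.48
  Portfolio 78 × 0.16 = 12.48
  Case studies 73 × 0.15 = 10.95
  Quizzes 41 × 0.07 = 2.87
  Studio work 40 × 0.09 = 3.6
Sum = 64.4
64.4 is ≥ 60 and < 67 → D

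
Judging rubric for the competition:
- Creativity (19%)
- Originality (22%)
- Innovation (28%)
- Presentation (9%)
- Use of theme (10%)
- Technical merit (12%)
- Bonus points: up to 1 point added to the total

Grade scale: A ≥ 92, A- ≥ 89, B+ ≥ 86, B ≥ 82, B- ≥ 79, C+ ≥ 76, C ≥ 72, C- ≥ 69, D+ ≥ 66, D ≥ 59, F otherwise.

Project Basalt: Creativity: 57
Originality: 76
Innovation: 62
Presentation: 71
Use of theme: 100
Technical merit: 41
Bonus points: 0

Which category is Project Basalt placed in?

Weighted total:
  Creativity 57 × 0.19 = 10.83
  Originality 76 × 0.22 = 16.72
  Innovation 62 × 0.28 = 17.36
  Presentation 71 × 0.09 = 6.39
  Use of theme 100 × 0.1 = 10
  Technical merit 41 × 0.12 = 4.92
Sum = 66.22
Bonus points: 66.22 + 0 = 66.22
66.22 is ≥ 66 and < 69 → D+

D+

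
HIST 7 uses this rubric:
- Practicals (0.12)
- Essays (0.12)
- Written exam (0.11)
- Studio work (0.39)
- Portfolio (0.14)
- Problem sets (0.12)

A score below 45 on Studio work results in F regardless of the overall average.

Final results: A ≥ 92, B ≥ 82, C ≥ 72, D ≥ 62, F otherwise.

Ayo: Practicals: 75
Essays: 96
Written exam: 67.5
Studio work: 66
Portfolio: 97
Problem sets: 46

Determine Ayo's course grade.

C

Studio work score 66 ≥ 45: minimum met.
Weighted total:
  Practicals 75 × 0.12 = 9
  Essays 96 × 0.12 = 11.52
  Written exam 67.5 × 0.11 = 7.425
  Studio work 66 × 0.39 = 25.74
  Portfolio 97 × 0.14 = 13.58
  Problem sets 46 × 0.12 = 5.52
Sum = 72.785
72.785 is ≥ 72 and < 82 → C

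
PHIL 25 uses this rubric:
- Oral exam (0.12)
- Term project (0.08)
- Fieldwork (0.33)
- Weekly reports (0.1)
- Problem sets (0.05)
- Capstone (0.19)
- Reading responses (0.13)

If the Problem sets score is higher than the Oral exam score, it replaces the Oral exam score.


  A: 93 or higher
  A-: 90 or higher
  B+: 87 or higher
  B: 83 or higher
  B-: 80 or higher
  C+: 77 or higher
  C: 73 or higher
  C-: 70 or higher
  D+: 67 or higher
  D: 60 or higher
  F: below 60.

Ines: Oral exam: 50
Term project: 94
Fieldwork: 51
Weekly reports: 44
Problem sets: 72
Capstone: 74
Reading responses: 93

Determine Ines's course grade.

Problem sets (72) > Oral exam (50), so Oral exam counts as 72.
Weighted total:
  Oral exam 72 × 0.12 = 8.64
  Term project 94 × 0.08 = 7.52
  Fieldwork 51 × 0.33 = 16.83
  Weekly reports 44 × 0.1 = 4.4
  Problem sets 72 × 0.05 = 3.6
  Capstone 74 × 0.19 = 14.06
  Reading responses 93 × 0.13 = 12.09
Sum = 67.14
67.14 is ≥ 67 and < 70 → D+

D+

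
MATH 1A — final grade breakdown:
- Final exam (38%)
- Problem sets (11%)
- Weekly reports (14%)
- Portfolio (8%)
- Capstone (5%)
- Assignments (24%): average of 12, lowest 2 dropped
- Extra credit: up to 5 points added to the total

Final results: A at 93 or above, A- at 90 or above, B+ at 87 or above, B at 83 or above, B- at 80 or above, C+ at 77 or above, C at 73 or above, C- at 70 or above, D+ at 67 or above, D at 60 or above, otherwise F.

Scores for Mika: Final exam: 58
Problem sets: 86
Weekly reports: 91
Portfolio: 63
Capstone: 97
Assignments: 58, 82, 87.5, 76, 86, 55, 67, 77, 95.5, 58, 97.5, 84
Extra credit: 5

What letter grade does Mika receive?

C+

Assignments: drop 55, 58 → average of remaining 10 = 810.5/10 = 81.05
Weighted total:
  Final exam 58 × 0.38 = 22.04
  Problem sets 86 × 0.11 = 9.46
  Weekly reports 91 × 0.14 = 12.74
  Portfolio 63 × 0.08 = 5.04
  Capstone 97 × 0.05 = 4.85
  Assignments 81.05 × 0.24 = 19.452
Sum = 73.582
Extra credit: 73.582 + 5 = 78.582
78.582 is ≥ 77 and < 80 → C+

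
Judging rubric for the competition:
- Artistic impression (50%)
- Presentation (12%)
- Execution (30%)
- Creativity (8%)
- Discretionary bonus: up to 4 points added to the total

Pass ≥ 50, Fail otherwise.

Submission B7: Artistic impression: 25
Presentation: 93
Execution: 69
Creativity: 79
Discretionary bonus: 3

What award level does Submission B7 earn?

Weighted total:
  Artistic impression 25 × 0.5 = 12.5
  Presentation 93 × 0.12 = 11.16
  Execution 69 × 0.3 = 20.7
  Creativity 79 × 0.08 = 6.32
Sum = 50.68
Discretionary bonus: 50.68 + 3 = 53.68
53.68 ≥ 50 → Pass

Pass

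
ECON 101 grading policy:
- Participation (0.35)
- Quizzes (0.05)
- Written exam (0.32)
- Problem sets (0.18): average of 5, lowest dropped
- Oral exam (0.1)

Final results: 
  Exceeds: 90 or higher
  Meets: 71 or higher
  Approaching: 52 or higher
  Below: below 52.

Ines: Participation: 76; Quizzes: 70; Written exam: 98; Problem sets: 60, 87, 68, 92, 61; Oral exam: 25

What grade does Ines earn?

Problem sets: drop 60 → average of remaining 4 = 308/4 = 77
Weighted total:
  Participation 76 × 0.35 = 26.6
  Quizzes 70 × 0.05 = 3.5
  Written exam 98 × 0.32 = 31.36
  Problem sets 77 × 0.18 = 13.86
  Oral exam 25 × 0.1 = 2.5
Sum = 77.82
77.82 is ≥ 71 and < 90 → Meets

Meets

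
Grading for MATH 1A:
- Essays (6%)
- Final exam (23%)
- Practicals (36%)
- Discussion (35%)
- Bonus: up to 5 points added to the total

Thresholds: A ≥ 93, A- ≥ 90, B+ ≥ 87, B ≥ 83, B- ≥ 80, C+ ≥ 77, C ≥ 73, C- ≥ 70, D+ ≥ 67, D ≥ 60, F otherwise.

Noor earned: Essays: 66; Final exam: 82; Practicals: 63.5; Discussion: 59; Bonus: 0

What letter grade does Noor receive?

Weighted total:
  Essays 66 × 0.06 = 3.96
  Final exam 82 × 0.23 = 18.86
  Practicals 63.5 × 0.36 = 22.86
  Discussion 59 × 0.35 = 20.65
Sum = 66.33
Bonus: 66.33 + 0 = 66.33
66.33 is ≥ 60 and < 67 → D

D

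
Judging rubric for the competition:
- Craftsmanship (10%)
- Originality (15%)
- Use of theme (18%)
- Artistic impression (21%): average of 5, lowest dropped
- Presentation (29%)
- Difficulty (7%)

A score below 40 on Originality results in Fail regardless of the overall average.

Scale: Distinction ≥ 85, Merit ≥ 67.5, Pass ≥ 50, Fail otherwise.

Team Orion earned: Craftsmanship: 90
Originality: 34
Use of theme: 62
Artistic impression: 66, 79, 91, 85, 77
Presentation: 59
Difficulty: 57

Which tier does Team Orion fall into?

Fail

Artistic impression: drop 66 → average of remaining 4 = 332/4 = 83
Originality score 34 < 40: minimum not met.
Weighted total:
  Craftsmanship 90 × 0.1 = 9
  Originality 34 × 0.15 = 5.1
  Use of theme 62 × 0.18 = 11.16
  Artistic impression 83 × 0.21 = 17.43
  Presentation 59 × 0.29 = 17.11
  Difficulty 57 × 0.07 = 3.99
Sum = 63.79
Because the Originality minimum was not met, the result is Fail.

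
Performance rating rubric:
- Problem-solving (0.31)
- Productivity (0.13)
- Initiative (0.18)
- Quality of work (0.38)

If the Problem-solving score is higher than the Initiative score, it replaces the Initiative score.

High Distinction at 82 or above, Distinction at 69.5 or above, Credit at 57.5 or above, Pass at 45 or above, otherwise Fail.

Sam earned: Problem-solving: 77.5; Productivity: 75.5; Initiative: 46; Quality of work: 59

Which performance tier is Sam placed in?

Distinction

Problem-solving (77.5) > Initiative (46), so Initiative counts as 77.5.
Weighted total:
  Problem-solving 77.5 × 0.31 = 24.025
  Productivity 75.5 × 0.13 = 9.815
  Initiative 77.5 × 0.18 = 13.95
  Quality of work 59 × 0.38 = 22.42
Sum = 70.21
70.21 is ≥ 69.5 and < 82 → Distinction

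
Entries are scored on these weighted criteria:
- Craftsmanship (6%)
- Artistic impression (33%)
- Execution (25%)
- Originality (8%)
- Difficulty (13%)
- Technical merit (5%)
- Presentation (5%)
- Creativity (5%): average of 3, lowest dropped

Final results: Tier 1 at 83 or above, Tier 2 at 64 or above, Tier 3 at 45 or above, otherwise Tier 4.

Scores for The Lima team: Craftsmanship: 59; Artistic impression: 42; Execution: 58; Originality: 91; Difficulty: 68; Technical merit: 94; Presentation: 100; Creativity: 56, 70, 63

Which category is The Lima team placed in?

Tier 3

Creativity: drop 56 → average of remaining 2 = 133/2 = 66.5
Weighted total:
  Craftsmanship 59 × 0.06 = 3.54
  Artistic impression 42 × 0.33 = 13.86
  Execution 58 × 0.25 = 14.5
  Originality 91 × 0.08 = 7.28
  Difficulty 68 × 0.13 = 8.84
  Technical merit 94 × 0.05 = 4.7
  Presentation 100 × 0.05 = 5
  Creativity 66.5 × 0.05 = 3.325
Sum = 61.045
61.045 is ≥ 45 and < 64 → Tier 3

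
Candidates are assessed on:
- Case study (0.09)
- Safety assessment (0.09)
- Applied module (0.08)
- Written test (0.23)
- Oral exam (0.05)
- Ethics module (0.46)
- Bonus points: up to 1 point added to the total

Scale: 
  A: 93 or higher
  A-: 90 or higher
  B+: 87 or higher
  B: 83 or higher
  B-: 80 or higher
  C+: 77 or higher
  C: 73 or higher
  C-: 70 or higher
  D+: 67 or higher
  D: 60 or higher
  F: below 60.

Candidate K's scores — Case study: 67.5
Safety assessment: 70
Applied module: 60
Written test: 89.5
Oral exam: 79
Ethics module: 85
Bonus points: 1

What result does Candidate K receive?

Weighted total:
  Case study 67.5 × 0.09 = 6.075
  Safety assessment 70 × 0.09 = 6.3
  Applied module 60 × 0.08 = 4.8
  Written test 89.5 × 0.23 = 20.585
  Oral exam 79 × 0.05 = 3.95
  Ethics module 85 × 0.46 = 39.1
Sum = 80.81
Bonus points: 80.81 + 1 = 81.81
81.81 is ≥ 80 and < 83 → B-

B-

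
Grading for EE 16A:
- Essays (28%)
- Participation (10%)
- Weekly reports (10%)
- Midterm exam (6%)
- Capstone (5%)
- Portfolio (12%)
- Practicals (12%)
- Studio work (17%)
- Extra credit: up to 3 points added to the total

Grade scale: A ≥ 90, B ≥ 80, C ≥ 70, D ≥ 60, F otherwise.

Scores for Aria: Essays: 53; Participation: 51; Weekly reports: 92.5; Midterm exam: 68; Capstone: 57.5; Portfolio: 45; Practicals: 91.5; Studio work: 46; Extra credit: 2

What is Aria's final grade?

Weighted total:
  Essays 53 × 0.28 = 14.84
  Participation 51 × 0.1 = 5.1
  Weekly reports 92.5 × 0.1 = 9.25
  Midterm exam 68 × 0.06 = 4.08
  Capstone 57.5 × 0.05 = 2.875
  Portfolio 45 × 0.12 = 5.4
  Practicals 91.5 × 0.12 = 10.98
  Studio work 46 × 0.17 = 7.82
Sum = 60.345
Extra credit: 60.345 + 2 = 62.345
62.345 is ≥ 60 and < 70 → D

D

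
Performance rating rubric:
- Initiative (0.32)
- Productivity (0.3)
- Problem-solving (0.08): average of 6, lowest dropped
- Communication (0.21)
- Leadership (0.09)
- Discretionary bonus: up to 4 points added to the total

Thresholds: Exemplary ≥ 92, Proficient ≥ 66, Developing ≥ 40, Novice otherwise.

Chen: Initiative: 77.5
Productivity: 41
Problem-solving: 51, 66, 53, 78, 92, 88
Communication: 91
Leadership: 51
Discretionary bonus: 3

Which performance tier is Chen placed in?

Proficient

Problem-solving: drop 51 → average of remaining 5 = 377/5 = 75.4
Weighted total:
  Initiative 77.5 × 0.32 = 24.8
  Productivity 41 × 0.3 = 12.3
  Problem-solving 75.4 × 0.08 = 6.032
  Communication 91 × 0.21 = 19.11
  Leadership 51 × 0.09 = 4.59
Sum = 66.832
Discretionary bonus: 66.832 + 3 = 69.832
69.832 is ≥ 66 and < 92 → Proficient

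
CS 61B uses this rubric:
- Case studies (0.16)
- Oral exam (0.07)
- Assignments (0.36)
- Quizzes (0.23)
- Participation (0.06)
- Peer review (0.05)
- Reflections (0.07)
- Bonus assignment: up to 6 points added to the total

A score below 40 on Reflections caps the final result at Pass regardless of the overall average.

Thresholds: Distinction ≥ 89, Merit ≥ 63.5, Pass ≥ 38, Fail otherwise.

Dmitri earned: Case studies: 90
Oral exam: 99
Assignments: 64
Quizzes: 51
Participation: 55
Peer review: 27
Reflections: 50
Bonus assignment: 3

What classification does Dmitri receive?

Reflections score 50 ≥ 40: minimum met.
Weighted total:
  Case studies 90 × 0.16 = 14.4
  Oral exam 99 × 0.07 = 6.93
  Assignments 64 × 0.36 = 23.04
  Quizzes 51 × 0.23 = 11.73
  Participation 55 × 0.06 = 3.3
  Peer review 27 × 0.05 = 1.35
  Reflections 50 × 0.07 = 3.5
Sum = 64.25
Bonus assignment: 64.25 + 3 = 67.25
67.25 is ≥ 63.5 and < 89 → Merit

Merit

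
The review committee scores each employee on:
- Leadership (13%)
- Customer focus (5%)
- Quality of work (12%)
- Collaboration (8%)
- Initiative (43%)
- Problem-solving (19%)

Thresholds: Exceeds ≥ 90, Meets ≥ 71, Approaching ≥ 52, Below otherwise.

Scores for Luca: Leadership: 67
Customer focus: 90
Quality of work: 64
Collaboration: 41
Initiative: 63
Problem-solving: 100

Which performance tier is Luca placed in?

Weighted total:
  Leadership 67 × 0.13 = 8.71
  Customer focus 90 × 0.05 = 4.5
  Quality of work 64 × 0.12 = 7.68
  Collaboration 41 × 0.08 = 3.28
  Initiative 63 × 0.43 = 27.09
  Problem-solving 100 × 0.19 = 19
Sum = 70.26
70.26 is ≥ 52 and < 71 → Approaching

Approaching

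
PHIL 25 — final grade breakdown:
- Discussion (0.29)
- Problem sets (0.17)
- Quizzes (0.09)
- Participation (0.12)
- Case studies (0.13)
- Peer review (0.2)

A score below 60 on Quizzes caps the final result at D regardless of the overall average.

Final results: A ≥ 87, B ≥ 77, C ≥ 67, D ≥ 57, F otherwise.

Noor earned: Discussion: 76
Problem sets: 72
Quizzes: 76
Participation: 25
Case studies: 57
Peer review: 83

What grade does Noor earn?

C

Quizzes score 76 ≥ 60: minimum met.
Weighted total:
  Discussion 76 × 0.29 = 22.04
  Problem sets 72 × 0.17 = 12.24
  Quizzes 76 × 0.09 = 6.84
  Participation 25 × 0.12 = 3
  Case studies 57 × 0.13 = 7.41
  Peer review 83 × 0.2 = 16.6
Sum = 68.13
68.13 is ≥ 67 and < 77 → C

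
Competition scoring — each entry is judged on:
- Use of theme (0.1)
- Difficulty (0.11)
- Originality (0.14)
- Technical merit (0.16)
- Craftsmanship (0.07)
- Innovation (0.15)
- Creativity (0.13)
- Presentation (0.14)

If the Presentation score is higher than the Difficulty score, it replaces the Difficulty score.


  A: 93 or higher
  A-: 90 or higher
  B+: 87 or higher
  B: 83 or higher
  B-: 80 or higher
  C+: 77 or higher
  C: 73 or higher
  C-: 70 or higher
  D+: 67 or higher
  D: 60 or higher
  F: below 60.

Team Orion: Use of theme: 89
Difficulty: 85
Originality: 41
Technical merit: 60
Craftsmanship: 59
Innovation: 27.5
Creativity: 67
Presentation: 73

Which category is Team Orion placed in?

D

Presentation (73) ≤ Difficulty (85), so Difficulty stays at 85.
Weighted total:
  Use of theme 89 × 0.1 = 8.9
  Difficulty 85 × 0.11 = 9.35
  Originality 41 × 0.14 = 5.74
  Technical merit 60 × 0.16 = 9.6
  Craftsmanship 59 × 0.07 = 4.13
  Innovation 27.5 × 0.15 = 4.125
  Creativity 67 × 0.13 = 8.71
  Presentation 73 × 0.14 = 10.22
Sum = 60.775
60.775 is ≥ 60 and < 67 → D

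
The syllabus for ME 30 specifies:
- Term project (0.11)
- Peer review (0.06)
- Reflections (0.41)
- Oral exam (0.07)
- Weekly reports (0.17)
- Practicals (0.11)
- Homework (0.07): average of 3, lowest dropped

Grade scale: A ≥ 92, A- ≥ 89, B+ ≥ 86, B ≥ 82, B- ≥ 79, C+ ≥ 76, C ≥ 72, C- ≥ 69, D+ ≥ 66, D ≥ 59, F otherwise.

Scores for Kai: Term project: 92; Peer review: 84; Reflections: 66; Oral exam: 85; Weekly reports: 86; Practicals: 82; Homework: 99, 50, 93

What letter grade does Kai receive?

Homework: drop 50 → average of remaining 2 = 192/2 = 96
Weighted total:
  Term project 92 × 0.11 = 10.12
  Peer review 84 × 0.06 = 5.04
  Reflections 66 × 0.41 = 27.06
  Oral exam 85 × 0.07 = 5.95
  Weekly reports 86 × 0.17 = 14.62
  Practicals 82 × 0.11 = 9.02
  Homework 96 × 0.07 = 6.72
Sum = 78.53
78.53 is ≥ 76 and < 79 → C+

C+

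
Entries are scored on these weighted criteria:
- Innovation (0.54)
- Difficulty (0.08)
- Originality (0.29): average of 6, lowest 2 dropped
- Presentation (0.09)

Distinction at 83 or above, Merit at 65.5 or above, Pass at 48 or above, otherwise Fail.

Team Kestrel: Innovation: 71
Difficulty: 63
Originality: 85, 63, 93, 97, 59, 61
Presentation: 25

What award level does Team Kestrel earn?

Merit

Originality: drop 59, 61 → average of remaining 4 = 338/4 = 84.5
Weighted total:
  Innovation 71 × 0.54 = 38.34
  Difficulty 63 × 0.08 = 5.04
  Originality 84.5 × 0.29 = 24.505
  Presentation 25 × 0.09 = 2.25
Sum = 70.135
70.135 is ≥ 65.5 and < 83 → Merit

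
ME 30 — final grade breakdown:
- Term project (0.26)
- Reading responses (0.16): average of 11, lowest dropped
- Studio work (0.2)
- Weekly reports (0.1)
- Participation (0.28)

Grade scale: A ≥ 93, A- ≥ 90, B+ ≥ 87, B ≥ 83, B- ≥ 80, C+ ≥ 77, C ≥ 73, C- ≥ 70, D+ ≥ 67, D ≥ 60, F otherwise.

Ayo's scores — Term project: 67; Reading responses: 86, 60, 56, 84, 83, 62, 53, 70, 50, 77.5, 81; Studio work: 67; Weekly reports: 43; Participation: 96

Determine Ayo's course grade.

Reading responses: drop 50 → average of remaining 10 = 712.5/10 = 71.25
Weighted total:
  Term project 67 × 0.26 = 17.42
  Reading responses 71.25 × 0.16 = 11.4
  Studio work 67 × 0.2 = 13.4
  Weekly reports 43 × 0.1 = 4.3
  Participation 96 × 0.28 = 26.88
Sum = 73.4
73.4 is ≥ 73 and < 77 → C

C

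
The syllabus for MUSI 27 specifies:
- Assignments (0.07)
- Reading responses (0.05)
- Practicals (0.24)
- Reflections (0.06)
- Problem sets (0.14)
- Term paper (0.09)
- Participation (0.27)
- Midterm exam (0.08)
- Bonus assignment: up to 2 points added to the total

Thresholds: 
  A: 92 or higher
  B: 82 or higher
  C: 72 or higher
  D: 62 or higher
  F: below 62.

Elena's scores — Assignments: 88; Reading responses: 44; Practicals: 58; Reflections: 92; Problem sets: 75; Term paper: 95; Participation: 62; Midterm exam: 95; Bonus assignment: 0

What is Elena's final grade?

D

Weighted total:
  Assignments 88 × 0.07 = 6.16
  Reading responses 44 × 0.05 = 2.2
  Practicals 58 × 0.24 = 13.92
  Reflections 92 × 0.06 = 5.52
  Problem sets 75 × 0.14 = 10.5
  Term paper 95 × 0.09 = 8.55
  Participation 62 × 0.27 = 16.74
  Midterm exam 95 × 0.08 = 7.6
Sum = 71.19
Bonus assignment: 71.19 + 0 = 71.19
71.19 is ≥ 62 and < 72 → D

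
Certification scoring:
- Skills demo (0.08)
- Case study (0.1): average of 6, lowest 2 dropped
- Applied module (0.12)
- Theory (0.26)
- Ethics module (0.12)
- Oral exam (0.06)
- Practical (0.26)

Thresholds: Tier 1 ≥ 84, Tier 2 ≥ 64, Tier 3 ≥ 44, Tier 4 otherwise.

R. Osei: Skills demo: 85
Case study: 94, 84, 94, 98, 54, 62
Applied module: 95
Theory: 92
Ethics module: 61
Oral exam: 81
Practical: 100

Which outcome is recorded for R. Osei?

Case study: drop 54, 62 → average of remaining 4 = 370/4 = 92.5
Weighted total:
  Skills demo 85 × 0.08 = 6.8
  Case study 92.5 × 0.1 = 9.25
  Applied module 95 × 0.12 = 11.4
  Theory 92 × 0.26 = 23.92
  Ethics module 61 × 0.12 = 7.32
  Oral exam 81 × 0.06 = 4.86
  Practical 100 × 0.26 = 26
Sum = 89.55
89.55 ≥ 84 → Tier 1

Tier 1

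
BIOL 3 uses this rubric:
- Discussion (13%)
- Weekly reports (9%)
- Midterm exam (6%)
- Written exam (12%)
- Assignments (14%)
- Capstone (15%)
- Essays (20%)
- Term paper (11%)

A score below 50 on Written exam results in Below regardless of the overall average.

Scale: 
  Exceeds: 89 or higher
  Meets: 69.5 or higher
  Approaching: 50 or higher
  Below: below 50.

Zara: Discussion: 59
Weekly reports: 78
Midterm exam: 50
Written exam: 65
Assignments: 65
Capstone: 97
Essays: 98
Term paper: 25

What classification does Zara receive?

Meets

Written exam score 65 ≥ 50: minimum met.
Weighted total:
  Discussion 59 × 0.13 = 7.67
  Weekly reports 78 × 0.09 = 7.02
  Midterm exam 50 × 0.06 = 3
  Written exam 65 × 0.12 = 7.8
  Assignments 65 × 0.14 = 9.1
  Capstone 97 × 0.15 = 14.55
  Essays 98 × 0.2 = 19.6
  Term paper 25 × 0.11 = 2.75
Sum = 71.49
71.49 is ≥ 69.5 and < 89 → Meets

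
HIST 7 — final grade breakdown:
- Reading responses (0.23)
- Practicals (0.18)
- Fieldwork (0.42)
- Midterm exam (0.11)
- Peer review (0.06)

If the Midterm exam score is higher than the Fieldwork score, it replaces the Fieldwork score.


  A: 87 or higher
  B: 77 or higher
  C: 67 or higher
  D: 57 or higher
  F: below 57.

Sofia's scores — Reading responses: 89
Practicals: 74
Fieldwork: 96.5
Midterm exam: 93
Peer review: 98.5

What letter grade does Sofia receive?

A

Midterm exam (93) ≤ Fieldwork (96.5), so Fieldwork stays at 96.5.
Weighted total:
  Reading responses 89 × 0.23 = 20.47
  Practicals 74 × 0.18 = 13.32
  Fieldwork 96.5 × 0.42 = 40.53
  Midterm exam 93 × 0.11 = 10.23
  Peer review 98.5 × 0.06 = 5.91
Sum = 90.46
90.46 ≥ 87 → A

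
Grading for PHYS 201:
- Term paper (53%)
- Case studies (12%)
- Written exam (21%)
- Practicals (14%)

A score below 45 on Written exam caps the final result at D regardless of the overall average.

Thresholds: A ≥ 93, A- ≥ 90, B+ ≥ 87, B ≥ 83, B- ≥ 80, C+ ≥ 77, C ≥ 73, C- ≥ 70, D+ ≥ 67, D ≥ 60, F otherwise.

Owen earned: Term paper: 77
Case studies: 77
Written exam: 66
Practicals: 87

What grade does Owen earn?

C

Written exam score 66 ≥ 45: minimum met.
Weighted total:
  Term paper 77 × 0.53 = 40.81
  Case studies 77 × 0.12 = 9.24
  Written exam 66 × 0.21 = 13.86
  Practicals 87 × 0.14 = 12.18
Sum = 76.09
76.09 is ≥ 73 and < 77 → C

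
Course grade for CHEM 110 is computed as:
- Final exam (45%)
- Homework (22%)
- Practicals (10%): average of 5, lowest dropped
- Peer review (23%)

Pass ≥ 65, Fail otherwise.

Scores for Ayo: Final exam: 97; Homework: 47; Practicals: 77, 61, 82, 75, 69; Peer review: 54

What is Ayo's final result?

Practicals: drop 61 → average of remaining 4 = 303/4 = 75.75
Weighted total:
  Final exam 97 × 0.45 = 43.65
  Homework 47 × 0.22 = 10.34
  Practicals 75.75 × 0.1 = 7.575
  Peer review 54 × 0.23 = 12.42
Sum = 73.985
73.985 ≥ 65 → Pass

Pass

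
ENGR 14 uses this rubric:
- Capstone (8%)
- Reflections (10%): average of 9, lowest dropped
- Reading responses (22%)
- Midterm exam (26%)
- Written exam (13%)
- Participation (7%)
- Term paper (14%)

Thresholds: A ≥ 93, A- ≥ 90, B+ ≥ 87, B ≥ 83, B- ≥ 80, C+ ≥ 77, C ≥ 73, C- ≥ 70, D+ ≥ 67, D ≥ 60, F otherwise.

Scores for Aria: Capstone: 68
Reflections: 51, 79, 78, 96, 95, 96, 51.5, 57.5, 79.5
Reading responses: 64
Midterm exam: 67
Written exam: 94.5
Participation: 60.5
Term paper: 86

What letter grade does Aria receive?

C

Reflections: drop 51 → average of remaining 8 = 632.5/8 = 79.0625
Weighted total:
  Capstone 68 × 0.08 = 5.44
  Reflections 79.0625 × 0.1 = 7.90625
  Reading responses 64 × 0.22 = 14.08
  Midterm exam 67 × 0.26 = 17.42
  Written exam 94.5 × 0.13 = 12.285
  Participation 60.5 × 0.07 = 4.235
  Term paper 86 × 0.14 = 12.04
Sum = 73.40625
73.40625 is ≥ 73 and < 77 → C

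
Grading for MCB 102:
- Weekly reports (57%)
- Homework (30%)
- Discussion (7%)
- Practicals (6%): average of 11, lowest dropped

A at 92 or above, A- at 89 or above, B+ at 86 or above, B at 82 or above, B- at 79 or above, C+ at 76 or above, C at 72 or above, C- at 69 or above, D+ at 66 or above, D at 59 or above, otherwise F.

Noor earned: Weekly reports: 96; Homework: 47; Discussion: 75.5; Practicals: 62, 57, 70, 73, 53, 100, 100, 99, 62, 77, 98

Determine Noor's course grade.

C+

Practicals: drop 53 → average of remaining 10 = 798/10 = 79.8
Weighted total:
  Weekly reports 96 × 0.57 = 54.72
  Homework 47 × 0.3 = 14.1
  Discussion 75.5 × 0.07 = 5.285
  Practicals 79.8 × 0.06 = 4.788
Sum = 78.893
78.893 is ≥ 76 and < 79 → C+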